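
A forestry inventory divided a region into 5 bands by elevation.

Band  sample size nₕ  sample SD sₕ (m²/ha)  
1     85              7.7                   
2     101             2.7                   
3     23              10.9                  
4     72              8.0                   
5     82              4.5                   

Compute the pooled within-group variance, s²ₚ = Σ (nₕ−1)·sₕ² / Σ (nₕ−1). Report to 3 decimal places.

40.524

Degrees of freedom: 84 + 100 + 22 + 71 + 81 = 358.
Σ(nₕ−1)sₕ² = 84·59.29 + 100·7.29 + 22·118.81 + 71·64 + 81·20.25 = 14507.43.
s²ₚ = 14507.43 / 358 = 40.52355... → 40.524.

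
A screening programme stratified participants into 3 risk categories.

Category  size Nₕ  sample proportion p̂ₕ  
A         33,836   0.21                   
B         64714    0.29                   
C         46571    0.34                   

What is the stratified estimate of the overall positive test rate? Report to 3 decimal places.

N = 33836 + 64714 + 46571 = 145121.
Overall proportion = Σ (Nₕ/N)·p̂ₕ.
Σ Nₕp̂ₕ = 7105.56 + 18767.06 + 15834.14 = 41706.76.
41706.76 / 145121 = 0.28739... → 0.287.

0.287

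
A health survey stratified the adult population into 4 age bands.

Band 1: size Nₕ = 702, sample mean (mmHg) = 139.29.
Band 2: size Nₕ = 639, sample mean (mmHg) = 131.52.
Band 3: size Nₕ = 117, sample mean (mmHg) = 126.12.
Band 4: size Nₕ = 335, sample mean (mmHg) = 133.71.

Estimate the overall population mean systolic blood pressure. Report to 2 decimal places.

134.62

N = 702 + 639 + 117 + 335 = 1793.
Overall mean = Σ (Nₕ/N)·x̄ₕ — weight by population share, not a simple average.
Σ Nₕx̄ₕ = 702·139.29 + 639·131.52 + 117·126.12 + 335·133.71 = 97781.58 + 84041.28 + 14756.04 + 44792.85 = 241371.75.
Divide by N: 241371.75 / 1793 = 134.6189... → 134.62.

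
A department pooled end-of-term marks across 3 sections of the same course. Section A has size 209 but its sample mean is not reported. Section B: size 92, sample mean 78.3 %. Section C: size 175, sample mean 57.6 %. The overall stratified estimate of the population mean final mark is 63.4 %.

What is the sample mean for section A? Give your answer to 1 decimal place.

61.7

N = 209 + 92 + 175 = 476.
Overall total = μ·N = 63.4·476 = 30178.4.
Subtract the known strata: 92·78.3 + 175·57.6 = 17283.6.
Remaining total for section A: 30178.4 − 17283.6 = 12894.8.
Divide by its size: 12894.8 / 209 = 61.698... → 61.7.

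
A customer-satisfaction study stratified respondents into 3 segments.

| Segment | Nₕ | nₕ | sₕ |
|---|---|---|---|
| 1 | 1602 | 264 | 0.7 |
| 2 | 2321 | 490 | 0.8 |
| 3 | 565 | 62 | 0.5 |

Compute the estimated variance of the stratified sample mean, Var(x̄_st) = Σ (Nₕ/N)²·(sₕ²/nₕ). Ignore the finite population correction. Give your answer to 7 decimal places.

0.0006497

N = 4488. Term for each stratum: Wₕ²sₕ²/nₕ.
Var(x̄_st) = 0.0002364893 + 0.0003493240 + 0.0000639057 = 0.0006497190 → 0.0006497.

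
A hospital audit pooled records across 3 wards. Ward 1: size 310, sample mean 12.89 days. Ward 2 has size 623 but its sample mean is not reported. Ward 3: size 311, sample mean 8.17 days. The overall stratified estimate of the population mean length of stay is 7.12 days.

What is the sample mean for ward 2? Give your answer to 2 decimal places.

3.72

N = 310 + 623 + 311 = 1244.
Overall total = μ·N = 7.12·1244 = 8857.28.
Subtract the known strata: 310·12.89 + 311·8.17 = 6536.77.
Remaining total for ward 2: 8857.28 − 6536.77 = 2320.51.
Divide by its size: 2320.51 / 623 = 3.7247... → 3.72.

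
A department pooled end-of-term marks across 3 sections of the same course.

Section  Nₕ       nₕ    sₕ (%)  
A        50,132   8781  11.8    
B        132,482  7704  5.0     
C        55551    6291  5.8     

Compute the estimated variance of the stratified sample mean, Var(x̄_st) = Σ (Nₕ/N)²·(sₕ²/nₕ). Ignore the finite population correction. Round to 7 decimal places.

N = 238165. Term for each stratum: Wₕ²sₕ²/nₕ.
Var(x̄_st) = 0.0007025775 + 0.0010041107 + 0.0002909137 = 0.0019976019 → 0.0019976.

0.0019976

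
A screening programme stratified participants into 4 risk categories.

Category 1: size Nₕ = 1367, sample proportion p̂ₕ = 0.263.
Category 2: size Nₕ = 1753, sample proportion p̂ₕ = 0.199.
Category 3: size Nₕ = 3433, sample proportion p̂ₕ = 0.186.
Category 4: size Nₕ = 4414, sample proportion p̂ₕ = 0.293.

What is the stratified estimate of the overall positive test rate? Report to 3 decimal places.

Wₕ = Nₕ/N with N = 10967: 0.1246, 0.1598, 0.3130, 0.4025.
p̂_st = 0.1246·0.263 + 0.1598·0.199 + 0.3130·0.186 + 0.4025·0.293 ≈ 0.24074... → 0.241.

0.241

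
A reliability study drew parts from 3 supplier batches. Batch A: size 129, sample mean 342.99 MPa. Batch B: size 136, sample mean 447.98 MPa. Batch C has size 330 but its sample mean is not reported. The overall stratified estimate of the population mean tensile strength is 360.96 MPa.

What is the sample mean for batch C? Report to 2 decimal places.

N = 129 + 136 + 330 = 595.
Overall total = μ·N = 360.96·595 = 214771.2.
Subtract the known strata: 129·342.99 + 136·447.98 = 105170.99.
Remaining total for batch C: 214771.2 − 105170.99 = 109600.21.
Divide by its size: 109600.21 / 330 = 332.1218... → 332.12.

332.12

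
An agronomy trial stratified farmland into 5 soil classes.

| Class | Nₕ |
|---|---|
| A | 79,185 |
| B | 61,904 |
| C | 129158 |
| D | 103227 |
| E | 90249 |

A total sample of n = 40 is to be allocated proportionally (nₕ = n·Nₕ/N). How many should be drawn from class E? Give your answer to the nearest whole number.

8

N = 79185 + 61904 + 129158 + 103227 + 90249 = 463723.
n_E = 40·90249/463723 = 7.785... → 8.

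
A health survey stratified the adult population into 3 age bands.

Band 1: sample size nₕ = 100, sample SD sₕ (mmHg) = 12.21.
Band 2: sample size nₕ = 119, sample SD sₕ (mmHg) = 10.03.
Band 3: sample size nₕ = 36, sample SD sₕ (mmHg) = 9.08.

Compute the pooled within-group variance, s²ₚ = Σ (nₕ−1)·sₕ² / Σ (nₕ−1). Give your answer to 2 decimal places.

117.13

1: (100−1)·12.21² = 99·149.0841 = 14759.3259
2: (119−1)·10.03² = 118·100.6009 = 11870.9062
3: (36−1)·9.08² = 35·82.4464 = 2885.624
Numerator = 29515.8561; denominator = Σ(nₕ−1) = 252.
s²ₚ = 29515.8561/252 = 117.1264... → 117.13.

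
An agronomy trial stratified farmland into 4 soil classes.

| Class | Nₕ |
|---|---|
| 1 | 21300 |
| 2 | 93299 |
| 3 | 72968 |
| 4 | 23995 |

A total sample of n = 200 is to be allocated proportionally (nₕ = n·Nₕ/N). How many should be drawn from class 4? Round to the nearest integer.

23

Share of class 4 = 23995/211562 = 0.11342.
Allocate 200 × 0.11342 = 22.684... → 23.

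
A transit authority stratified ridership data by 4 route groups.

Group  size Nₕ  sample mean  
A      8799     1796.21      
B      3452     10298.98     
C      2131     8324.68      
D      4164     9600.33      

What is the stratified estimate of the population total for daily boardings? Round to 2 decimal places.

Estimate total by summing Nₕ·x̄ₕ over strata.
8799·1796.21 + 3452·10298.98 + 2131·8324.68 + 4164·9600.33 = 15804851.79 + 35552078.96 + 17739893.08 + 39975774.12 = 109072597.95.

109072597.95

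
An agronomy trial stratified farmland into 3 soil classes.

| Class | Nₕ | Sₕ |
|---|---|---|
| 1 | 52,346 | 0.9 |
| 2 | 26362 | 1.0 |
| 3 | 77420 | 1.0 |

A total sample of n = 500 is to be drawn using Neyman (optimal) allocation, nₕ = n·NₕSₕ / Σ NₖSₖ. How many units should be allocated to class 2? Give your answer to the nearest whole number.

87

Σ NₕSₕ = 52346·0.9 + 26362·1.0 + 77420·1.0 = 150893.4.
Share for 2: 26362/150893.4 = 0.17471.
n_2 = 500 × 0.17471 = 87.353... → 87.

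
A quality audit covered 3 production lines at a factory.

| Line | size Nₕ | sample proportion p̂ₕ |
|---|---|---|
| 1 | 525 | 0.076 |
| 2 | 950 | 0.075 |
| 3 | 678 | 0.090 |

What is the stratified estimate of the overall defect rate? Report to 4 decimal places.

N = 525 + 950 + 678 = 2153.
Overall proportion = Σ (Nₕ/N)·p̂ₕ.
Σ Nₕp̂ₕ = 39.9 + 71.25 + 61.02 = 172.17.
172.17 / 2153 = 0.079967... → 0.0800.

0.0800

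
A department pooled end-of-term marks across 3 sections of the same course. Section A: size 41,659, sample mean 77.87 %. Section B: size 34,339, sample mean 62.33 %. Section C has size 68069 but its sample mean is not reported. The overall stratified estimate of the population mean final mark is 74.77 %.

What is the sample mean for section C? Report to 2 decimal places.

79.15

Σ Nₕx̄ₕ = N·μ, so 68069·x̄_C = 144067·74.77 − (41659·77.87 + 34339·62.33).
= 10771889.59 − 5384336.2 = 5387553.39.
x̄_C = 5387553.39 / 68069 = 79.1484... → 79.15.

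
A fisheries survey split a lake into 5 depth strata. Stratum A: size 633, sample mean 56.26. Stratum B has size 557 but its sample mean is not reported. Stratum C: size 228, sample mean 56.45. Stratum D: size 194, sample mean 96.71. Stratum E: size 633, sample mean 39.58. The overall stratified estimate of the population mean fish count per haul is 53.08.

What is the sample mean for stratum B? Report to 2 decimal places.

48.23

N = 633 + 557 + 228 + 194 + 633 = 2245.
Overall total = μ·N = 53.08·2245 = 119164.6.
Subtract the known strata: 633·56.26 + 228·56.45 + 194·96.71 + 633·39.58 = 92299.06.
Remaining total for stratum B: 119164.6 − 92299.06 = 26865.54.
Divide by its size: 26865.54 / 557 = 48.2326... → 48.23.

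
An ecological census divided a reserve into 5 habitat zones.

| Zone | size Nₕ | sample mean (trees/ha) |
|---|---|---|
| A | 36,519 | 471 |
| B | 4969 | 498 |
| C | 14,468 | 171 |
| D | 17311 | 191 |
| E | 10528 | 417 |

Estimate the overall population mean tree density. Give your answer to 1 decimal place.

356.2

N = 36519 + 4969 + 14468 + 17311 + 10528 = 83795.
Overall mean = Σ (Nₕ/N)·x̄ₕ — weight by population share, not a simple average.
Σ Nₕx̄ₕ = 36519·471 + 4969·498 + 14468·171 + 17311·191 + 10528·417 = 17200449 + 2474562 + 2474028 + 3306401 + 4390176 = 29845616.
Divide by N: 29845616 / 83795 = 356.174... → 356.2.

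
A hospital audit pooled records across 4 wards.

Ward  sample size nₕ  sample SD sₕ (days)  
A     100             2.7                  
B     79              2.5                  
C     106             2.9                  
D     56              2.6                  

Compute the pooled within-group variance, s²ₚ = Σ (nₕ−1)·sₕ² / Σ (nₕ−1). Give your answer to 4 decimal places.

7.3118

A: (100−1)·2.7² = 99·7.29 = 721.71
B: (79−1)·2.5² = 78·6.25 = 487.5
C: (106−1)·2.9² = 105·8.41 = 883.05
D: (56−1)·2.6² = 55·6.76 = 371.8
Numerator = 2464.06; denominator = Σ(nₕ−1) = 337.
s²ₚ = 2464.06/337 = 7.311751... → 7.3118.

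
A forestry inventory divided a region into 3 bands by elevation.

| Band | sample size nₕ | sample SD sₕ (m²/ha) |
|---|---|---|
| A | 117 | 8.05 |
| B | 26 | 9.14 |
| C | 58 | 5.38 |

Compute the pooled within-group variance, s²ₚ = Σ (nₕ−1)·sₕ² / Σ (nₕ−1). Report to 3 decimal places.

56.846

Degrees of freedom: 116 + 25 + 57 = 198.
Σ(nₕ−1)sₕ² = 116·64.8025 + 25·83.5396 + 57·28.9444 = 11255.4108.
s²ₚ = 11255.4108 / 198 = 56.84551... → 56.846.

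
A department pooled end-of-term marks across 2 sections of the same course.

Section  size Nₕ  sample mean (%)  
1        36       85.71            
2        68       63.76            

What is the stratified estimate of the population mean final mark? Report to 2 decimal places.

71.36

x̄_st = (Σ Nₕx̄ₕ) / (Σ Nₕ) = (36·85.71 + 68·63.76) / 104
= 7421.24 / 104 = 71.3581... → 71.36.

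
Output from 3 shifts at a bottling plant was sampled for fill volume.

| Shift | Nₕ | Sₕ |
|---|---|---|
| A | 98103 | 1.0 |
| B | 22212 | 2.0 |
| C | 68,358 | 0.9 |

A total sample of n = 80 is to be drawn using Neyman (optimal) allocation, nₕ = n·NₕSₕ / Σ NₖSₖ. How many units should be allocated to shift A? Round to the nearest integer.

38

Σ NₕSₕ = 98103·1.0 + 22212·2.0 + 68358·0.9 = 204049.2.
Share for A: 98103/204049.2 = 0.48078.
n_A = 80 × 0.48078 = 38.462... → 38.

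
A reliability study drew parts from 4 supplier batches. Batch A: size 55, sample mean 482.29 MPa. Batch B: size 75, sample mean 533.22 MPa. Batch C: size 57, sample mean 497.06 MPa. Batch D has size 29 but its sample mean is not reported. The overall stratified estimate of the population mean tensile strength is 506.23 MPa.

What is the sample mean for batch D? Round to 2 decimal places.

N = 55 + 75 + 57 + 29 = 216.
Overall total = μ·N = 506.23·216 = 109345.68.
Subtract the known strata: 55·482.29 + 75·533.22 + 57·497.06 = 94849.87.
Remaining total for batch D: 109345.68 − 94849.87 = 14495.81.
Divide by its size: 14495.81 / 29 = 499.8555... → 499.86.

499.86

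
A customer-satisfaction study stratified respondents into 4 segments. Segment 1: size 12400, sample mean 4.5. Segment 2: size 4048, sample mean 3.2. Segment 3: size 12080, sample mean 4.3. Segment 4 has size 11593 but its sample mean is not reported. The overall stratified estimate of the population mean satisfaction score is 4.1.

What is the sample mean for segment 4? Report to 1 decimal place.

Σ Nₕx̄ₕ = N·μ, so 11593·x̄_4 = 40121·4.1 − (12400·4.5 + 4048·3.2 + 12080·4.3).
= 164496.1 − 120697.6 = 43798.5.
x̄_4 = 43798.5 / 11593 = 3.778... → 3.8.

3.8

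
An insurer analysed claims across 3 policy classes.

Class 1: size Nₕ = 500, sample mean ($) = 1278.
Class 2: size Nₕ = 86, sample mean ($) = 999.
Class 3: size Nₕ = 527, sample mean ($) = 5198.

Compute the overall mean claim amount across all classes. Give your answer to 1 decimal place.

x̄_st = (Σ Nₕx̄ₕ) / (Σ Nₕ) = (500·1278 + 86·999 + 527·5198) / 1113
= 3464260 / 1113 = 3112.543... → 3112.5.

3112.5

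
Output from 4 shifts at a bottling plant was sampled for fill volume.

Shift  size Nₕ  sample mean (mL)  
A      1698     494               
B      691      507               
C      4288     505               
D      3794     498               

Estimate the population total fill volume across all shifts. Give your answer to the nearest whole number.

5244001

Estimate total by summing Nₕ·x̄ₕ over strata.
1698·494 + 691·507 + 4288·505 + 3794·498 = 838812 + 350337 + 2165440 + 1889412 = 5244001.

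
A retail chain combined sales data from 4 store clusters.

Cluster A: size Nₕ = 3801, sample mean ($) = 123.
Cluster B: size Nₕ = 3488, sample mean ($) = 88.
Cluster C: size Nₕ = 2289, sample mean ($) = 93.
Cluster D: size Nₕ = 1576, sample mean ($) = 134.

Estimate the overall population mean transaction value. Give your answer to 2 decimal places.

N = 3801 + 3488 + 2289 + 1576 = 11154.
Weight each subgroup mean by Nₕ/N and sum.
Σ Nₕx̄ₕ = 3801·123 + 3488·88 + 2289·93 + 1576·134 = 467523 + 306944 + 212877 + 211184 = 1198528.
Divide by N: 1198528 / 11154 = 107.4528... → 107.45.

107.45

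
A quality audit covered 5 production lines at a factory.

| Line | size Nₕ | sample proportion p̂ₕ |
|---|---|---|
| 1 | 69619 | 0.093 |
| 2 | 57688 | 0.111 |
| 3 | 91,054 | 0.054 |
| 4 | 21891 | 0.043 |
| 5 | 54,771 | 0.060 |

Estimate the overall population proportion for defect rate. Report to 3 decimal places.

0.075

N = 69619 + 57688 + 91054 + 21891 + 54771 = 295023.
Overall proportion = Σ (Nₕ/N)·p̂ₕ.
Σ Nₕp̂ₕ = 6474.567 + 6403.368 + 4916.916 + 941.313 + 3286.26 = 22022.424.
22022.424 / 295023 = 0.07465... → 0.075.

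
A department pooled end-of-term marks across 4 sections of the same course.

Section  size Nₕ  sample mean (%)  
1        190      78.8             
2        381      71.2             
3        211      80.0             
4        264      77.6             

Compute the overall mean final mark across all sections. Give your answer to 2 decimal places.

N = 1046; weights Wₕ = Nₕ/N = (0.1816, 0.3642, 0.2017, 0.2524).
x̄_st = Σ Wₕ·x̄ₕ = 0.1816·78.8 + 0.3642·71.2 + 0.2017·80.0 + 0.2524·77.6 ≈ 75.9709...
→ 75.97.

75.97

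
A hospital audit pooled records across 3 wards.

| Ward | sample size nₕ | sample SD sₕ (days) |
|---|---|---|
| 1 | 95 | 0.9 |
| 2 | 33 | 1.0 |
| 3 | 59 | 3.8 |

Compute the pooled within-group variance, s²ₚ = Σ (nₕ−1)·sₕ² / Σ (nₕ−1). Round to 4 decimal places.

Degrees of freedom: 94 + 32 + 58 = 184.
Σ(nₕ−1)sₕ² = 94·0.81 + 32·1 + 58·14.44 = 945.66.
s²ₚ = 945.66 / 184 = 5.139457... → 5.1395.

5.1395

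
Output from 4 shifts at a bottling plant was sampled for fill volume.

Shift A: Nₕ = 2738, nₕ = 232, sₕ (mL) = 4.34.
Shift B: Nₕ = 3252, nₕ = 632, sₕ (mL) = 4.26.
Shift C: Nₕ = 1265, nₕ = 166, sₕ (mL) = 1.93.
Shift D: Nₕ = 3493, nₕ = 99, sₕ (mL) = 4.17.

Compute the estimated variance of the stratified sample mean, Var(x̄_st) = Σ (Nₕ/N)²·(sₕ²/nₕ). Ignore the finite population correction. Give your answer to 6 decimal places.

0.026760

N = 10748. Term for each stratum: Wₕ²sₕ²/nₕ.
Var(x̄_st) = 0.005268695 + 0.002628741 + 0.000310837 + 0.018551489 = 0.026759762 → 0.026760.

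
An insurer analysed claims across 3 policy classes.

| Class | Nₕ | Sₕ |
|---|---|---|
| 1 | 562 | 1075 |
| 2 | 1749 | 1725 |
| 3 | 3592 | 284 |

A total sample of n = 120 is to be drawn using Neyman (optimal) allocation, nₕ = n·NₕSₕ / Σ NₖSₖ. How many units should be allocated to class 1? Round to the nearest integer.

16

Σ NₕSₕ = 562·1075 + 1749·1725 + 3592·284 = 4641303.
Share for 1: 604150/4641303 = 0.13017.
n_1 = 120 × 0.13017 = 15.620... → 16.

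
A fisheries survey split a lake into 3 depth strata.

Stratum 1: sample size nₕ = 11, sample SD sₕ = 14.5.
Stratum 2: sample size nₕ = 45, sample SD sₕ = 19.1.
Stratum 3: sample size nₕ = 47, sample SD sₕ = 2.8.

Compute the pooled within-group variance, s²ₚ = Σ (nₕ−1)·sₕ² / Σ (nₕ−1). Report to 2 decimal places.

1: (11−1)·14.5² = 10·210.25 = 2102.5
2: (45−1)·19.1² = 44·364.81 = 16051.64
3: (47−1)·2.8² = 46·7.84 = 360.64
Numerator = 18514.78; denominator = Σ(nₕ−1) = 100.
s²ₚ = 18514.78/100 = 185.1478 → 185.15.

185.15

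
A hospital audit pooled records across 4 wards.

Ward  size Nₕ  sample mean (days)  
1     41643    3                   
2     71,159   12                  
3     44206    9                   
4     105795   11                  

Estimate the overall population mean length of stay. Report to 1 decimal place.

9.7

N = 41643 + 71159 + 44206 + 105795 = 262803.
Weight each subgroup mean by Nₕ/N and sum.
Σ Nₕx̄ₕ = 41643·3 + 71159·12 + 44206·9 + 105795·11 = 124929 + 853908 + 397854 + 1163745 = 2540436.
Divide by N: 2540436 / 262803 = 9.667... → 9.7.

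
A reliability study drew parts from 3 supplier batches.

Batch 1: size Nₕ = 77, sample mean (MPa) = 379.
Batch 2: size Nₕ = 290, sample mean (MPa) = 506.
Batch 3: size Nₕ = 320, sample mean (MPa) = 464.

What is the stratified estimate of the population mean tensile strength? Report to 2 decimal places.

x̄_st = (Σ Nₕx̄ₕ) / (Σ Nₕ) = (77·379 + 290·506 + 320·464) / 687
= 324403 / 687 = 472.2023... → 472.20.

472.20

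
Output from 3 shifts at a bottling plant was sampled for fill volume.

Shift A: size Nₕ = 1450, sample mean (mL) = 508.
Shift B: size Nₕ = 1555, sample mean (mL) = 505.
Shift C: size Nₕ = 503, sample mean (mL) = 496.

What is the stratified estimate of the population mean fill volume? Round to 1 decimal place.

x̄_st = (Σ Nₕx̄ₕ) / (Σ Nₕ) = (1450·508 + 1555·505 + 503·496) / 3508
= 1771363 / 3508 = 504.950... → 504.9.

504.9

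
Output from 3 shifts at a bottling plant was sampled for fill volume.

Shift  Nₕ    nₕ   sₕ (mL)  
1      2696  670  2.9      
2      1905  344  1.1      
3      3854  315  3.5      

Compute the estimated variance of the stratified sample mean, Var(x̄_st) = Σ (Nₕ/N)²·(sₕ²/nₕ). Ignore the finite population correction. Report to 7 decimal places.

N = 8455; Wₕ = Nₕ/N.
shift 1: (2696/8455)²·2.9²/670 = 0.0012762441
shift 2: (1905/8455)²·1.1²/344 = 0.0001785623
shift 3: (3854/8455)²·3.5²/315 = 0.0080801930
Sum = 0.0095349993 → 0.0095350.

0.0095350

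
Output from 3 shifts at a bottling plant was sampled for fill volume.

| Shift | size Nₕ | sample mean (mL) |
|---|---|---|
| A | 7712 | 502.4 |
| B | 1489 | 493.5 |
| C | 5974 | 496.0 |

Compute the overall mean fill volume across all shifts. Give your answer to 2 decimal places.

x̄_st = (Σ Nₕx̄ₕ) / (Σ Nₕ) = (7712·502.4 + 1489·493.5 + 5974·496.0) / 15175
= 7572434.3 / 15175 = 499.0072... → 499.01.

499.01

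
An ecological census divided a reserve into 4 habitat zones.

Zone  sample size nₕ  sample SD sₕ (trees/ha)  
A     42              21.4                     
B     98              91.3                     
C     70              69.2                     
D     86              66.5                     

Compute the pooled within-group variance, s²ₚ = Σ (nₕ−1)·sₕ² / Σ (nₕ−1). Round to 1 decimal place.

A: (42−1)·21.4² = 41·457.96 = 18776.36
B: (98−1)·91.3² = 97·8335.69 = 808561.93
C: (70−1)·69.2² = 69·4788.64 = 330416.16
D: (86−1)·66.5² = 85·4422.25 = 375891.25
Numerator = 1533645.7; denominator = Σ(nₕ−1) = 292.
s²ₚ = 1533645.7/292 = 5252.211... → 5252.2.

5252.2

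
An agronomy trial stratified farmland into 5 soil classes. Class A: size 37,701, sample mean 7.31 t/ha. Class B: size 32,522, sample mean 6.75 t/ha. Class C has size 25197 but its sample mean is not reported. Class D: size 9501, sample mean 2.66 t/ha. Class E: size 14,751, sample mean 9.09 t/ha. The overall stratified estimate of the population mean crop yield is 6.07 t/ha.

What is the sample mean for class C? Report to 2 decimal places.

2.85

Σ Nₕx̄ₕ = N·μ, so 25197·x̄_C = 119672·6.07 − (37701·7.31 + 32522·6.75 + 9501·2.66 + 14751·9.09).
= 726409.04 − 654477.06 = 71931.98.
x̄_C = 71931.98 / 25197 = 2.8548... → 2.85.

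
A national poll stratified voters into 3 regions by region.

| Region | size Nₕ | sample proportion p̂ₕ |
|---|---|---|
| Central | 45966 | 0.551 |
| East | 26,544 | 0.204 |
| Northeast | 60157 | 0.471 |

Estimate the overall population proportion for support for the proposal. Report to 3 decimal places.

Wₕ = Nₕ/N with N = 132667: 0.3465, 0.2001, 0.4534.
p̂_st = 0.3465·0.551 + 0.2001·0.204 + 0.4534·0.471 ≈ 0.44530... → 0.445.

0.445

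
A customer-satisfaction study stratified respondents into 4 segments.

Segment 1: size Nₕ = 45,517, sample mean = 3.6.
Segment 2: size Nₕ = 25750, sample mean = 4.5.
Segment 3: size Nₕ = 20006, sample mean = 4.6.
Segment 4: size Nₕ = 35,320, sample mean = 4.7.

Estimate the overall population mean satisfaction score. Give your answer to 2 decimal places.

4.25

N = 126593; weights Wₕ = Nₕ/N = (0.3596, 0.2034, 0.1580, 0.2790).
x̄_st = Σ Wₕ·x̄ₕ = 0.3596·3.6 + 0.2034·4.5 + 0.1580·4.6 + 0.2790·4.7 ≈ 4.2480...
→ 4.25.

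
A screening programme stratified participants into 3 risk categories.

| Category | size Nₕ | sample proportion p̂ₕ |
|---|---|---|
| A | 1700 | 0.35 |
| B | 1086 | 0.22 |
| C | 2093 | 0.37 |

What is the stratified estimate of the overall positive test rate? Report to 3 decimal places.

Wₕ = Nₕ/N with N = 4879: 0.3484, 0.2226, 0.4290.
p̂_st = 0.3484·0.35 + 0.2226·0.22 + 0.4290·0.37 ≈ 0.32964... → 0.330.

0.330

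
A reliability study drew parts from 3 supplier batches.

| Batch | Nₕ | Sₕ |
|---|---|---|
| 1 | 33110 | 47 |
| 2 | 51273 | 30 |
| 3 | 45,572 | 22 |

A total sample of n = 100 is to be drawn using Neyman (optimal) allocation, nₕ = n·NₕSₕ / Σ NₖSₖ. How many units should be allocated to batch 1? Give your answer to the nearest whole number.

38

1: NₕSₕ = 33110·47 = 1556170
2: NₕSₕ = 51273·30 = 1538190
3: NₕSₕ = 45572·22 = 1002584
Σ NₕSₕ = 4096944.
n_1 = 100·1556170/4096944 = 37.984... → 38.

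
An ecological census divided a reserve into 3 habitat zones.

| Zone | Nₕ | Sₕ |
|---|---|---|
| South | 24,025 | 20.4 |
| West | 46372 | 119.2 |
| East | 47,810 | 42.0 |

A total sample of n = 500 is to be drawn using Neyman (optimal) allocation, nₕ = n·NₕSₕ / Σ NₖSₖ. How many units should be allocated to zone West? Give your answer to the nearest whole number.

South: NₕSₕ = 24025·20.4 = 490110
West: NₕSₕ = 46372·119.2 = 5527542.4
East: NₕSₕ = 47810·42.0 = 2008020
Σ NₕSₕ = 8025672.4.
n_West = 500·5527542.4/8025672.4 = 344.366... → 344.

344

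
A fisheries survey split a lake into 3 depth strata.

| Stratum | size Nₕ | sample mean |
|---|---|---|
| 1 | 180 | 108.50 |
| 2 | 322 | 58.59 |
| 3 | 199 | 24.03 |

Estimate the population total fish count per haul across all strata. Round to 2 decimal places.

Estimate total by summing Nₕ·x̄ₕ over strata.
180·108.50 + 322·58.59 + 199·24.03 = 19530 + 18865.98 + 4781.97 = 43177.95.

43177.95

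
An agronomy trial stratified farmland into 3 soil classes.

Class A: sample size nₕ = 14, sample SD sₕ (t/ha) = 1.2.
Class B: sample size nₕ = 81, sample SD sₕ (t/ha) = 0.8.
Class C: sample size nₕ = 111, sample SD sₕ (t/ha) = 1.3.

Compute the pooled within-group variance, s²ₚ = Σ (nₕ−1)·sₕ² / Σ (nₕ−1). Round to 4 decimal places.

1.2602

A: (14−1)·1.2² = 13·1.44 = 18.72
B: (81−1)·0.8² = 80·0.64 = 51.2
C: (111−1)·1.3² = 110·1.69 = 185.9
Numerator = 255.82; denominator = Σ(nₕ−1) = 203.
s²ₚ = 255.82/203 = 1.260197... → 1.2602.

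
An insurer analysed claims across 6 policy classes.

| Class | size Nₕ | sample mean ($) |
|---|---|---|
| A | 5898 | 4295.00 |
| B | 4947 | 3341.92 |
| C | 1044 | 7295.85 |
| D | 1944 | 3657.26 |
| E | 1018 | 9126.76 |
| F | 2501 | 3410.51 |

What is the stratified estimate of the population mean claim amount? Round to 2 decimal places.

4288.36

N = 5898 + 4947 + 1044 + 1944 + 1018 + 2501 = 17352.
Overall mean = Σ (Nₕ/N)·x̄ₕ — weight by population share, not a simple average.
Σ Nₕx̄ₕ = 5898·4295.00 + 4947·3341.92 + 1044·7295.85 + 1944·3657.26 + 1018·9126.76 + 2501·3410.51 = 25331910 + 16532478.24 + 7616867.4 + 7109713.44 + 9291041.68 + 8529685.51 = 74411696.27.
Divide by N: 74411696.27 / 17352 = 4288.3642... → 4288.36.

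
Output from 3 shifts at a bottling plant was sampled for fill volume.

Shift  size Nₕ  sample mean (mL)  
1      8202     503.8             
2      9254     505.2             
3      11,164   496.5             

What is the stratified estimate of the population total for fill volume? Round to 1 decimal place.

Estimate total by summing Nₕ·x̄ₕ over strata.
8202·503.8 + 9254·505.2 + 11164·496.5 = 4132167.6 + 4675120.8 + 5542926 = 14350214.4.

14350214.4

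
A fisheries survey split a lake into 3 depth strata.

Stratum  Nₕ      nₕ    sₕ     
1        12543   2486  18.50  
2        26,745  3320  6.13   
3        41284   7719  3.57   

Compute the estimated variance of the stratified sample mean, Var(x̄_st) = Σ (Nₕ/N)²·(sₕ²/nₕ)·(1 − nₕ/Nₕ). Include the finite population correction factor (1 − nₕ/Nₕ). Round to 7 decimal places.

0.0041198

N = 80572. Term for each stratum: Wₕ²sₕ²/nₕ·(1−nₕ/Nₕ).
Var(x̄_st) = 0.0026751240 + 0.0010922870 + 0.0003524322 = 0.0041198432 → 0.0041198.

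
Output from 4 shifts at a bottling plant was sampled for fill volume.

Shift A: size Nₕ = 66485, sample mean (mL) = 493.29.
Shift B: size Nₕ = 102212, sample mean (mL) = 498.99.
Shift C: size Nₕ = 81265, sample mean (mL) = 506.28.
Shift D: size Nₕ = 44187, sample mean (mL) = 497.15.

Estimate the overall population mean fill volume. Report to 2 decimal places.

499.44

N = 66485 + 102212 + 81265 + 44187 = 294149.
The stratified mean weights each stratum mean by its population share Nₕ/N.
Σ Nₕx̄ₕ = 66485·493.29 + 102212·498.99 + 81265·506.28 + 44187·497.15 = 32796385.65 + 51002765.88 + 41142844.2 + 21967567.05 = 146909562.78.
Divide by N: 146909562.78 / 294149 = 499.4393... → 499.44.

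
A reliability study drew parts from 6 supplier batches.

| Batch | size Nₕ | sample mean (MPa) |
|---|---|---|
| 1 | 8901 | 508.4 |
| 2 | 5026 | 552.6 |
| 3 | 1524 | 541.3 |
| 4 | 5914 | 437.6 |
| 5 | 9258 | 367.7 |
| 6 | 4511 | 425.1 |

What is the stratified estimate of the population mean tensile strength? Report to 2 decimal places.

N = 35134; weights Wₕ = Nₕ/N = (0.2533, 0.1431, 0.0434, 0.1683, 0.2635, 0.1284).
x̄_st = Σ Wₕ·x̄ₕ = 0.2533·508.4 + 0.1431·552.6 + 0.0434·541.3 + 0.1683·437.6 + 0.2635·367.7 + 0.1284·425.1 ≈ 456.4620...
→ 456.46.

456.46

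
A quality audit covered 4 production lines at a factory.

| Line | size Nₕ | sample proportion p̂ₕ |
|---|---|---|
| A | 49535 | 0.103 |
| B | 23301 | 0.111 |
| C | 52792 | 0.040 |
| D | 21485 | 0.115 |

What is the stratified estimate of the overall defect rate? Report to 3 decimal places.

Wₕ = Nₕ/N with N = 147113: 0.3367, 0.1584, 0.3589, 0.1460.
p̂_st = 0.3367·0.103 + 0.1584·0.111 + 0.3589·0.040 + 0.1460·0.115 ≈ 0.08341... → 0.083.

0.083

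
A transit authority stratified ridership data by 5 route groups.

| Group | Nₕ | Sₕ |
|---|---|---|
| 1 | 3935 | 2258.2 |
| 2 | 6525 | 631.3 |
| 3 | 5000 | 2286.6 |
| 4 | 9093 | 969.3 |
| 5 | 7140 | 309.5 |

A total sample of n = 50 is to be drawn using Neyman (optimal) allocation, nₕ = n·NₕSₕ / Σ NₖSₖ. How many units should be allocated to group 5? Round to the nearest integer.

1: NₕSₕ = 3935·2258.2 = 8886017
2: NₕSₕ = 6525·631.3 = 4119232.5
3: NₕSₕ = 5000·2286.6 = 11433000
4: NₕSₕ = 9093·969.3 = 8813844.9
5: NₕSₕ = 7140·309.5 = 2209830
Σ NₕSₕ = 35461924.4.
n_5 = 50·2209830/35461924.4 = 3.116... → 3.

3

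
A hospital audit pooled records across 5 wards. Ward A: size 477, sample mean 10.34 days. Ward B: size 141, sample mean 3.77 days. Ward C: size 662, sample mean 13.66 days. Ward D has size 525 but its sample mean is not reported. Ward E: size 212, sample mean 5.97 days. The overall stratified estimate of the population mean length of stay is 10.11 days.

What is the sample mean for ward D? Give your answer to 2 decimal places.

8.80

N = 477 + 141 + 662 + 525 + 212 = 2017.
Overall total = μ·N = 10.11·2017 = 20391.87.
Subtract the known strata: 477·10.34 + 141·3.77 + 662·13.66 + 212·5.97 = 15772.31.
Remaining total for ward D: 20391.87 − 15772.31 = 4619.56.
Divide by its size: 4619.56 / 525 = 8.7992... → 8.80.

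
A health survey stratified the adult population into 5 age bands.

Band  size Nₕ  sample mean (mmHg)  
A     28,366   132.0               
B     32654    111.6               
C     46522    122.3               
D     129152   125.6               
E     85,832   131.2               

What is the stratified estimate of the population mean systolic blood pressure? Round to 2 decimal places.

125.76

N = 28366 + 32654 + 46522 + 129152 + 85832 = 322526.
Overall mean = Σ (Nₕ/N)·x̄ₕ — weight by population share, not a simple average.
Σ Nₕx̄ₕ = 28366·132.0 + 32654·111.6 + 46522·122.3 + 129152·125.6 + 85832·131.2 = 3744312 + 3644186.4 + 5689640.6 + 16221491.2 + 11261158.4 = 40560788.6.
Divide by N: 40560788.6 / 322526 = 125.7597... → 125.76.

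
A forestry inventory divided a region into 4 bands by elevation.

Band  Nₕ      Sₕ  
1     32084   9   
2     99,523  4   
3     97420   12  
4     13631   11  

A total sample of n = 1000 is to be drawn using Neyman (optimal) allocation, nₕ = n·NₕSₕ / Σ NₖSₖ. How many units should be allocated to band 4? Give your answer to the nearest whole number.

1: NₕSₕ = 32084·9 = 288756
2: NₕSₕ = 99523·4 = 398092
3: NₕSₕ = 97420·12 = 1169040
4: NₕSₕ = 13631·11 = 149941
Σ NₕSₕ = 2005829.
n_4 = 1000·149941/2005829 = 74.753... → 75.

75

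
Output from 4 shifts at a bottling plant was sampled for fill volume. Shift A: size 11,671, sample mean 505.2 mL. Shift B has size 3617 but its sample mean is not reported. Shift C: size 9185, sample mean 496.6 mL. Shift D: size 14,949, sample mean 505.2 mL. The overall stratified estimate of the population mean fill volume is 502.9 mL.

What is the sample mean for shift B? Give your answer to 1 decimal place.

Σ Nₕx̄ₕ = N·μ, so 3617·x̄_B = 39422·502.9 − (11671·505.2 + 9185·496.6 + 14949·505.2).
= 19825323.8 − 18009695 = 1815628.8.
x̄_B = 1815628.8 / 3617 = 501.971... → 502.0.

502.0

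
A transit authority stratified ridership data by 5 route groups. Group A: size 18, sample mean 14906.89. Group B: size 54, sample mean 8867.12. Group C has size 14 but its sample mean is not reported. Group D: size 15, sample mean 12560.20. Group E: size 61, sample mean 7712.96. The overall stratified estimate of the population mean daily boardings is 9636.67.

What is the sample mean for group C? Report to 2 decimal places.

11078.46

N = 18 + 54 + 14 + 15 + 61 = 162.
Overall total = μ·N = 9636.67·162 = 1561140.54.
Subtract the known strata: 18·14906.89 + 54·8867.12 + 15·12560.20 + 61·7712.96 = 1406042.06.
Remaining total for group C: 1561140.54 − 1406042.06 = 155098.48.
Divide by its size: 155098.48 / 14 = 11078.4629... → 11078.46.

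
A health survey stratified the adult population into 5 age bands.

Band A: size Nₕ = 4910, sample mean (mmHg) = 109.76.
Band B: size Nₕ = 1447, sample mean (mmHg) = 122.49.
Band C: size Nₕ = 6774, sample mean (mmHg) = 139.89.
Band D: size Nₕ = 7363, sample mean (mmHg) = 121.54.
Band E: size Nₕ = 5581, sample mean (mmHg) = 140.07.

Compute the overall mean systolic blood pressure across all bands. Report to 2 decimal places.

128.11

N = 4910 + 1447 + 6774 + 7363 + 5581 = 26075.
The stratified mean weights each stratum mean by its population share Nₕ/N.
Σ Nₕx̄ₕ = 4910·109.76 + 1447·122.49 + 6774·139.89 + 7363·121.54 + 5581·140.07 = 538921.6 + 177243.03 + 947614.86 + 894899.02 + 781730.67 = 3340409.18.
Divide by N: 3340409.18 / 26075 = 128.1077... → 128.11.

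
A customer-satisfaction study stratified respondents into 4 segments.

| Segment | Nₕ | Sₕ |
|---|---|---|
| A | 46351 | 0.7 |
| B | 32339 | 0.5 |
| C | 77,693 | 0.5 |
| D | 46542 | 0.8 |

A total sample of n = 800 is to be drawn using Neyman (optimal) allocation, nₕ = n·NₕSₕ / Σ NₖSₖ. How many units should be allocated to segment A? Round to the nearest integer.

A: NₕSₕ = 46351·0.7 = 32445.7
B: NₕSₕ = 32339·0.5 = 16169.5
C: NₕSₕ = 77693·0.5 = 38846.5
D: NₕSₕ = 46542·0.8 = 37233.6
Σ NₕSₕ = 124695.3.
n_A = 800·32445.7/124695.3 = 208.160... → 208.

208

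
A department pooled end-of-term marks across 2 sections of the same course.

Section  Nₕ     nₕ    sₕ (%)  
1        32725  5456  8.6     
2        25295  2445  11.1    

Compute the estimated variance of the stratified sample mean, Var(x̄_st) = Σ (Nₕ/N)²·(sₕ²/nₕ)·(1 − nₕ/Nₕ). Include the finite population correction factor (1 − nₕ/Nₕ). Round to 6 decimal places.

N = 58020; Wₕ = Nₕ/N.
section 1: (32725/58020)²·8.6²/5456·(1 − 5456/32725) = 0.003593486
section 2: (25295/58020)²·11.1²/2445·(1 − 2445/25295) = 0.008652319
Sum = 0.012245805 → 0.012246.

0.012246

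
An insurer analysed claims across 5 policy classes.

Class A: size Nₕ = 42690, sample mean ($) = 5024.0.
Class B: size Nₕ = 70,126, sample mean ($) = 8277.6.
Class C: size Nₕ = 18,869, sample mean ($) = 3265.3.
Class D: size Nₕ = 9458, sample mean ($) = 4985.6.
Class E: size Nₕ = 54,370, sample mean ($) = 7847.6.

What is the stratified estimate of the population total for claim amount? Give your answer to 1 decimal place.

Estimate total by summing Nₕ·x̄ₕ over strata.
42690·5024.0 + 70126·8277.6 + 18869·3265.3 + 9458·4985.6 + 54370·7847.6 = 214474560 + 580474977.6 + 61612945.7 + 47153804.8 + 426674012 = 1330390300.1.

1330390300.1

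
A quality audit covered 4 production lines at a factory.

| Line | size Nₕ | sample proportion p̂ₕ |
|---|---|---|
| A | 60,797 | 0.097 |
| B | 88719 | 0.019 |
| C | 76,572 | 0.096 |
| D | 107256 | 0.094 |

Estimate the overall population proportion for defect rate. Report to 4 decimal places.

0.0750

N = 60797 + 88719 + 76572 + 107256 = 333344.
Overall proportion = Σ (Nₕ/N)·p̂ₕ.
Σ Nₕp̂ₕ = 5897.309 + 1685.661 + 7350.912 + 10082.064 = 25015.946.
25015.946 / 333344 = 0.075045... → 0.0750.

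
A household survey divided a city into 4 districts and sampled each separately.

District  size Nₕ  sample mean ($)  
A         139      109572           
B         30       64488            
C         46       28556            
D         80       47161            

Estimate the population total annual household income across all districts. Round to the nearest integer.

22251604

A: 139·109572 = 15230508
B: 30·64488 = 1934640
C: 46·28556 = 1313576
D: 80·47161 = 3772880
τ̂ = Σ Nₕx̄ₕ = 22251604.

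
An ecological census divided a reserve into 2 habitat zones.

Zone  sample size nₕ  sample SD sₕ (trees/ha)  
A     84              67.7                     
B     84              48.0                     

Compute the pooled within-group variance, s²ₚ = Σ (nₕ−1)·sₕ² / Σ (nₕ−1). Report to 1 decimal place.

3443.6

Degrees of freedom: 83 + 83 = 166.
Σ(nₕ−1)sₕ² = 83·4583.29 + 83·2304 = 571645.07.
s²ₚ = 571645.07 / 166 = 3443.645 → 3443.6.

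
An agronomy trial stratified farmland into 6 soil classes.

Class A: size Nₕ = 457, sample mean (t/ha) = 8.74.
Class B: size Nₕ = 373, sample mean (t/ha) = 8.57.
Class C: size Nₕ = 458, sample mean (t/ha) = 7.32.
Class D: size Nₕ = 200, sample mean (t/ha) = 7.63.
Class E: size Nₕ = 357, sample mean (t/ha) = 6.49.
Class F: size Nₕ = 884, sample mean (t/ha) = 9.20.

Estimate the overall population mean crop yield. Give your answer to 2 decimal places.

8.25

x̄_st = (Σ Nₕx̄ₕ) / (Σ Nₕ) = (457·8.74 + 373·8.57 + 458·7.32 + 200·7.63 + 357·6.49 + 884·9.20) / 2729
= 22519.08 / 2729 = 8.2518... → 8.25.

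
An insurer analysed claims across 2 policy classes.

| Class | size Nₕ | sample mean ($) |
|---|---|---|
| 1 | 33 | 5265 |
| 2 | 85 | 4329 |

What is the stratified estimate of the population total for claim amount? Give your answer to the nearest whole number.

1: 33·5265 = 173745
2: 85·4329 = 367965
τ̂ = Σ Nₕx̄ₕ = 541710.

541710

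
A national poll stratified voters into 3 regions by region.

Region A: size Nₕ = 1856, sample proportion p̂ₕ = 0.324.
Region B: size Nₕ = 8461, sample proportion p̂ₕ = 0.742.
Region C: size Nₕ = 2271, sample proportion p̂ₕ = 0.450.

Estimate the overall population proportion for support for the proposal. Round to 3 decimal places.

0.628

Wₕ = Nₕ/N with N = 12588: 0.1474, 0.6721, 0.1804.
p̂_st = 0.1474·0.324 + 0.6721·0.742 + 0.1804·0.450 ≈ 0.62769... → 0.628.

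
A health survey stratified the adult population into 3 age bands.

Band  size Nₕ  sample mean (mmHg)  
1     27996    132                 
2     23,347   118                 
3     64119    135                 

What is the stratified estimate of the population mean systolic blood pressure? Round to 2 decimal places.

N = 115462; weights Wₕ = Nₕ/N = (0.2425, 0.2022, 0.5553).
x̄_st = Σ Wₕ·x̄ₕ = 0.2425·132 + 0.2022·118 + 0.5553·135 ≈ 130.8351...
→ 130.84.

130.84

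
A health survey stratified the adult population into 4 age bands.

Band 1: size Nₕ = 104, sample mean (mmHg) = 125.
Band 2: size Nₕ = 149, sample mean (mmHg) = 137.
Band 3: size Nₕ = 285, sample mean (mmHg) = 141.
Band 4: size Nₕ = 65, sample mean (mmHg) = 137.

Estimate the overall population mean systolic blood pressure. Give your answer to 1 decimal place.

136.8

x̄_st = (Σ Nₕx̄ₕ) / (Σ Nₕ) = (104·125 + 149·137 + 285·141 + 65·137) / 603
= 82503 / 603 = 136.821... → 136.8.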